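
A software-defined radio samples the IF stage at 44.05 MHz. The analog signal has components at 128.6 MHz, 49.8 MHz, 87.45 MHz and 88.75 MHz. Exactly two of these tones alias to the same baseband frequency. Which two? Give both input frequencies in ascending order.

87.45 MHz, 88.75 MHz

fs/2 = 22.025 MHz.
128.6 MHz mod fs = 40.5 MHz.
40.5 MHz > fs/2 = 22.025 MHz, folds to fs − 40.5 MHz = 3.55 MHz.
49.8 MHz mod fs = 5.75 MHz.
5.75 MHz ≤ fs/2 = 22.025 MHz, appears at 5.75 MHz.
87.45 MHz mod fs = 43.4 MHz.
43.4 MHz > fs/2 = 22.025 MHz, folds to fs − 43.4 MHz = 0.65 MHz.
88.75 MHz mod fs = 0.65 MHz.
0.65 MHz ≤ fs/2 = 22.025 MHz, appears at 0.65 MHz.
87.45 MHz and 88.75 MHz both map to 0.65 MHz.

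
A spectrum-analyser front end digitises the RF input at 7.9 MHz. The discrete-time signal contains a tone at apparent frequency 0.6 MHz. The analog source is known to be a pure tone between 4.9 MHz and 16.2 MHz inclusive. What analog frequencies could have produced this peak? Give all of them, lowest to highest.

Frequencies that alias to 0.6 MHz are k·fs ± 0.6 MHz for integer k ≥ 0.
k=0: 0.6 MHz.
k=1: 7.3 MHz, 8.5 MHz.
k=2: 15.2 MHz, 16.4 MHz.
k=3: 23.1 MHz, 24.3 MHz.
Within [4.9 MHz, 16.2 MHz]: 7.3 MHz, 8.5 MHz, 15.2 MHz.

7.3 MHz, 8.5 MHz, 15.2 MHz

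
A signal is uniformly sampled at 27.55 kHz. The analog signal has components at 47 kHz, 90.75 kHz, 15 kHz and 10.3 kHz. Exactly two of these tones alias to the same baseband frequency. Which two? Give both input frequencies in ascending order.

fs/2 = 13.775 kHz.
47 kHz mod fs = 19.45 kHz.
19.45 kHz > fs/2 = 13.775 kHz, folds to fs − 19.45 kHz = 8.1 kHz.
90.75 kHz mod fs = 8.1 kHz.
8.1 kHz ≤ fs/2 = 13.775 kHz, appears at 8.1 kHz.
15 kHz > fs/2 = 13.775 kHz, folds to fs − 15 kHz = 12.55 kHz.
10.3 kHz ≤ fs/2 = 13.775 kHz, passes unchanged.
47 kHz and 90.75 kHz both map to 8.1 kHz.

47 kHz, 90.75 kHz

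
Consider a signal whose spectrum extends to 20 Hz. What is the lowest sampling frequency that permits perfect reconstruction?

40 Hz

Nyquist rate = 2 × 20 Hz = 40 Hz.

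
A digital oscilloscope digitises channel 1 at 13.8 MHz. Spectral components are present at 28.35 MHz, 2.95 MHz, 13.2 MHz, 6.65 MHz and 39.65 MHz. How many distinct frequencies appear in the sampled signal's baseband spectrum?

fs/2 = 6.9 MHz.
28.35 MHz mod fs = 0.75 MHz.
0.75 MHz ≤ fs/2 = 6.9 MHz, appears at 0.75 MHz.
2.95 MHz ≤ fs/2 = 6.9 MHz, passes unchanged.
13.2 MHz > fs/2 = 6.9 MHz, folds to fs − 13.2 MHz = 0.6 MHz.
6.65 MHz ≤ fs/2 = 6.9 MHz, passes unchanged.
39.65 MHz mod fs = 12.05 MHz.
12.05 MHz > fs/2 = 6.9 MHz, folds to fs − 12.05 MHz = 1.75 MHz.
Distinct values: {0.6 MHz, 0.75 MHz, 1.75 MHz, 2.95 MHz, 6.65 MHz} → 5.

5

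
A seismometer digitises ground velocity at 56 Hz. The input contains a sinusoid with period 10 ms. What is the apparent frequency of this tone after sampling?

T = 10 ms → f = 1/T = 100 Hz.
100 Hz mod fs = 44 Hz.
44 Hz > fs/2 = 28 Hz, folds to fs − 44 Hz = 12 Hz.

12 Hz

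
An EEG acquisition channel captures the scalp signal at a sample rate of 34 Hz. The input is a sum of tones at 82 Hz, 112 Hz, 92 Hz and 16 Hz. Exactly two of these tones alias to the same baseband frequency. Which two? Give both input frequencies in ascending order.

fs/2 = 17 Hz.
82 Hz mod fs = 14 Hz.
14 Hz ≤ fs/2 = 17 Hz, appears at 14 Hz.
112 Hz mod fs = 10 Hz.
10 Hz ≤ fs/2 = 17 Hz, appears at 10 Hz.
92 Hz mod fs = 24 Hz.
24 Hz > fs/2 = 17 Hz, folds to fs − 24 Hz = 10 Hz.
16 Hz ≤ fs/2 = 17 Hz, passes unchanged.
92 Hz and 112 Hz both map to 10 Hz.

92 Hz, 112 Hz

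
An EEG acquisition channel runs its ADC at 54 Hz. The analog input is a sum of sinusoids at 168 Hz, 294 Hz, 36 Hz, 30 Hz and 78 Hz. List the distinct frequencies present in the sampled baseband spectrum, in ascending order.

fs/2 = 27 Hz.
168 Hz mod fs = 6 Hz.
6 Hz ≤ fs/2 = 27 Hz, appears at 6 Hz.
294 Hz mod fs = 24 Hz.
24 Hz ≤ fs/2 = 27 Hz, appears at 24 Hz.
36 Hz > fs/2 = 27 Hz, folds to fs − 36 Hz = 18 Hz.
30 Hz > fs/2 = 27 Hz, folds to fs − 30 Hz = 24 Hz.
78 Hz mod fs = 24 Hz.
24 Hz ≤ fs/2 = 27 Hz, appears at 24 Hz.
Distinct values: {6 Hz, 18 Hz, 24 Hz}.

6 Hz, 18 Hz, 24 Hz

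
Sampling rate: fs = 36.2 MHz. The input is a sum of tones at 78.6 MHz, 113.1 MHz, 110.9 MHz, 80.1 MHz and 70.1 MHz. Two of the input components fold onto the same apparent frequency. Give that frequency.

fs/2 = 18.1 MHz.
78.6 MHz mod fs = 6.2 MHz.
6.2 MHz ≤ fs/2 = 18.1 MHz, appears at 6.2 MHz.
113.1 MHz mod fs = 4.5 MHz.
4.5 MHz ≤ fs/2 = 18.1 MHz, appears at 4.5 MHz.
110.9 MHz mod fs = 2.3 MHz.
2.3 MHz ≤ fs/2 = 18.1 MHz, appears at 2.3 MHz.
80.1 MHz mod fs = 7.7 MHz.
7.7 MHz ≤ fs/2 = 18.1 MHz, appears at 7.7 MHz.
70.1 MHz mod fs = 33.9 MHz.
33.9 MHz > fs/2 = 18.1 MHz, folds to fs − 33.9 MHz = 2.3 MHz.
70.1 MHz and 110.9 MHz both map to 2.3 MHz.

2.3 MHz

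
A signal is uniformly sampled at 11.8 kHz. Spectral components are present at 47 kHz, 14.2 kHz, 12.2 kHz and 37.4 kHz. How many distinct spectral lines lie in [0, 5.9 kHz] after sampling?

fs/2 = 5.9 kHz.
47 kHz mod fs = 11.6 kHz.
11.6 kHz > fs/2 = 5.9 kHz, folds to fs − 11.6 kHz = 0.2 kHz.
14.2 kHz mod fs = 2.4 kHz.
2.4 kHz ≤ fs/2 = 5.9 kHz, appears at 2.4 kHz.
12.2 kHz mod fs = 0.4 kHz.
0.4 kHz ≤ fs/2 = 5.9 kHz, appears at 0.4 kHz.
37.4 kHz mod fs = 2 kHz.
2 kHz ≤ fs/2 = 5.9 kHz, appears at 2 kHz.
Distinct values: {0.2 kHz, 0.4 kHz, 2 kHz, 2.4 kHz} → 4.

4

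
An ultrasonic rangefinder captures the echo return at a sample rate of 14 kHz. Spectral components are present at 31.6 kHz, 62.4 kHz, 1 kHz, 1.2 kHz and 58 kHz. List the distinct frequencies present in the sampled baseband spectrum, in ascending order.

fs/2 = 7 kHz.
31.6 kHz mod fs = 3.6 kHz.
3.6 kHz ≤ fs/2 = 7 kHz, appears at 3.6 kHz.
62.4 kHz mod fs = 6.4 kHz.
6.4 kHz ≤ fs/2 = 7 kHz, appears at 6.4 kHz.
1 kHz ≤ fs/2 = 7 kHz, passes unchanged.
1.2 kHz ≤ fs/2 = 7 kHz, passes unchanged.
58 kHz mod fs = 2 kHz.
2 kHz ≤ fs/2 = 7 kHz, appears at 2 kHz.
Distinct values: {1 kHz, 1.2 kHz, 2 kHz, 3.6 kHz, 6.4 kHz}.

1 kHz, 1.2 kHz, 2 kHz, 3.6 kHz, 6.4 kHz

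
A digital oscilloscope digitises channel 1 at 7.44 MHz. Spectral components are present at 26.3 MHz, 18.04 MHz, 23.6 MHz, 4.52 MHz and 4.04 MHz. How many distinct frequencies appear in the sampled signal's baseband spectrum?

fs/2 = 3.72 MHz.
26.3 MHz mod fs = 3.98 MHz.
3.98 MHz > fs/2 = 3.72 MHz, folds to fs − 3.98 MHz = 3.46 MHz.
18.04 MHz mod fs = 3.16 MHz.
3.16 MHz ≤ fs/2 = 3.72 MHz, appears at 3.16 MHz.
23.6 MHz mod fs = 1.28 MHz.
1.28 MHz ≤ fs/2 = 3.72 MHz, appears at 1.28 MHz.
4.52 MHz > fs/2 = 3.72 MHz, folds to fs − 4.52 MHz = 2.92 MHz.
4.04 MHz > fs/2 = 3.72 MHz, folds to fs − 4.04 MHz = 3.4 MHz.
Distinct values: {1.28 MHz, 2.92 MHz, 3.16 MHz, 3.4 MHz, 3.46 MHz} → 5.

5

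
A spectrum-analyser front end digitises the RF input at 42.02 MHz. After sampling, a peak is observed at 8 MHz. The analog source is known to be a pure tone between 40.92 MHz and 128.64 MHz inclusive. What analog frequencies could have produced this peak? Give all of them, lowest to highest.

Frequencies that alias to 8 MHz are k·fs ± 8 MHz for integer k ≥ 0.
k=0: 8 MHz.
k=1: 34.02 MHz, 50.02 MHz.
k=2: 76.04 MHz, 92.04 MHz.
k=3: 118.06 MHz, 134.06 MHz.
k=4: 160.08 MHz, 176.08 MHz.
Within [40.92 MHz, 128.64 MHz]: 50.02 MHz, 76.04 MHz, 92.04 MHz, 118.06 MHz.

50.02 MHz, 76.04 MHz, 92.04 MHz, 118.06 MHz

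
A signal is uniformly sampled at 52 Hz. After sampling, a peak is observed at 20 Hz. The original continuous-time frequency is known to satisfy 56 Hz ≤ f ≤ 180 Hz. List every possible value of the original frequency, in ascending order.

72 Hz, 84 Hz, 124 Hz, 136 Hz, 176 Hz

Frequencies that alias to 20 Hz are k·fs ± 20 Hz for integer k ≥ 0.
k=0: 20 Hz.
k=1: 32 Hz, 72 Hz.
k=2: 84 Hz, 124 Hz.
k=3: 136 Hz, 176 Hz.
k=4: 188 Hz, 228 Hz.
Within [56 Hz, 180 Hz]: 72 Hz, 84 Hz, 124 Hz, 136 Hz, 176 Hz.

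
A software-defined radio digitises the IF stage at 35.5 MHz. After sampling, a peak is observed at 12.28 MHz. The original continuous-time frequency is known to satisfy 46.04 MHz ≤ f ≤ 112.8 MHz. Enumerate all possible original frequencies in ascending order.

47.78 MHz, 58.72 MHz, 83.28 MHz, 94.22 MHz

Frequencies that alias to 12.28 MHz are k·fs ± 12.28 MHz for integer k ≥ 0.
k=0: 12.28 MHz.
k=1: 23.22 MHz, 47.78 MHz.
k=2: 58.72 MHz, 83.28 MHz.
k=3: 94.22 MHz, 118.78 MHz.
k=4: 129.72 MHz, 154.28 MHz.
Within [46.04 MHz, 112.8 MHz]: 47.78 MHz, 58.72 MHz, 83.28 MHz, 94.22 MHz.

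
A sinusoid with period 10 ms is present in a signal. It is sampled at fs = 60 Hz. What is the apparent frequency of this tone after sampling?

20 Hz

T = 10 ms → f = 1/T = 100 Hz.
100 Hz mod fs = 40 Hz.
40 Hz > fs/2 = 30 Hz, folds to fs − 40 Hz = 20 Hz.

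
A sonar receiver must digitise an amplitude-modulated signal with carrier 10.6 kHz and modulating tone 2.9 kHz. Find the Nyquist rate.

AM sidebands sit at fc ± fm = 7.7 kHz and 13.5 kHz.
Highest-frequency component: 13.5 kHz.
Nyquist rate = 2 × 13.5 kHz = 27 kHz.

27 kHz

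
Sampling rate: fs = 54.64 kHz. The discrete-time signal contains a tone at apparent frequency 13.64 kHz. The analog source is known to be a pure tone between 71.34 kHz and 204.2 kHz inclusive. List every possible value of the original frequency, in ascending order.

95.64 kHz, 122.92 kHz, 150.28 kHz, 177.56 kHz

Frequencies that alias to 13.64 kHz are k·fs ± 13.64 kHz for integer k ≥ 0.
k=0: 13.64 kHz.
k=1: 41 kHz, 68.28 kHz.
k=2: 95.64 kHz, 122.92 kHz.
k=3: 150.28 kHz, 177.56 kHz.
k=4: 204.92 kHz, 232.2 kHz.
Within [71.34 kHz, 204.2 kHz]: 95.64 kHz, 122.92 kHz, 150.28 kHz, 177.56 kHz.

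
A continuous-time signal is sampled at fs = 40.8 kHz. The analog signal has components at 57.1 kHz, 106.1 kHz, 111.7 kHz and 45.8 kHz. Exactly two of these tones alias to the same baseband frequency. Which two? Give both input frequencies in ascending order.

fs/2 = 20.4 kHz.
57.1 kHz mod fs = 16.3 kHz.
16.3 kHz ≤ fs/2 = 20.4 kHz, appears at 16.3 kHz.
106.1 kHz mod fs = 24.5 kHz.
24.5 kHz > fs/2 = 20.4 kHz, folds to fs − 24.5 kHz = 16.3 kHz.
111.7 kHz mod fs = 30.1 kHz.
30.1 kHz > fs/2 = 20.4 kHz, folds to fs − 30.1 kHz = 10.7 kHz.
45.8 kHz mod fs = 5 kHz.
5 kHz ≤ fs/2 = 20.4 kHz, appears at 5 kHz.
57.1 kHz and 106.1 kHz both map to 16.3 kHz.

57.1 kHz, 106.1 kHz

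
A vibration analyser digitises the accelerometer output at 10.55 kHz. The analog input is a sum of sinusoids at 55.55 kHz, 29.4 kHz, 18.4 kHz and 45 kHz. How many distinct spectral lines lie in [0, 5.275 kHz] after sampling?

3

fs/2 = 5.275 kHz.
55.55 kHz mod fs = 2.8 kHz.
2.8 kHz ≤ fs/2 = 5.275 kHz, appears at 2.8 kHz.
29.4 kHz mod fs = 8.3 kHz.
8.3 kHz > fs/2 = 5.275 kHz, folds to fs − 8.3 kHz = 2.25 kHz.
18.4 kHz mod fs = 7.85 kHz.
7.85 kHz > fs/2 = 5.275 kHz, folds to fs − 7.85 kHz = 2.7 kHz.
45 kHz mod fs = 2.8 kHz.
2.8 kHz ≤ fs/2 = 5.275 kHz, appears at 2.8 kHz.
Distinct values: {2.25 kHz, 2.7 kHz, 2.8 kHz} → 3.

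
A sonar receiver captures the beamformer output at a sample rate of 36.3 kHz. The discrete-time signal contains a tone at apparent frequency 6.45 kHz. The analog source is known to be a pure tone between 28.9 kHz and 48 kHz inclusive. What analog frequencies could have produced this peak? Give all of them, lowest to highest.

Frequencies that alias to 6.45 kHz are k·fs ± 6.45 kHz for integer k ≥ 0.
k=0: 6.45 kHz.
k=1: 29.85 kHz, 42.75 kHz.
k=2: 66.15 kHz, 79.05 kHz.
Within [28.9 kHz, 48 kHz]: 29.85 kHz, 42.75 kHz.

29.85 kHz, 42.75 kHz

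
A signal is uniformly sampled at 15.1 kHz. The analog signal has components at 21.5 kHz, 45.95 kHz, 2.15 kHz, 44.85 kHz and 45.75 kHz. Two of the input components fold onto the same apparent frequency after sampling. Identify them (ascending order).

44.85 kHz, 45.75 kHz

fs/2 = 7.55 kHz.
21.5 kHz mod fs = 6.4 kHz.
6.4 kHz ≤ fs/2 = 7.55 kHz, appears at 6.4 kHz.
45.95 kHz mod fs = 0.65 kHz.
0.65 kHz ≤ fs/2 = 7.55 kHz, appears at 0.65 kHz.
2.15 kHz ≤ fs/2 = 7.55 kHz, passes unchanged.
44.85 kHz mod fs = 14.65 kHz.
14.65 kHz > fs/2 = 7.55 kHz, folds to fs − 14.65 kHz = 0.45 kHz.
45.75 kHz mod fs = 0.45 kHz.
0.45 kHz ≤ fs/2 = 7.55 kHz, appears at 0.45 kHz.
44.85 kHz and 45.75 kHz both map to 0.45 kHz.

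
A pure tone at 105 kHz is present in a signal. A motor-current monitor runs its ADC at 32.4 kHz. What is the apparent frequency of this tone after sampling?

7.8 kHz

105 kHz mod fs = 7.8 kHz.
7.8 kHz ≤ fs/2 = 16.2 kHz, appears at 7.8 kHz.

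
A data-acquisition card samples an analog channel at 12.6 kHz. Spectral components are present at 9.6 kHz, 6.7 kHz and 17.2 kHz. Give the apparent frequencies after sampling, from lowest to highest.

3 kHz, 4.6 kHz, 5.9 kHz

fs/2 = 6.3 kHz.
9.6 kHz > fs/2 = 6.3 kHz, folds to fs − 9.6 kHz = 3 kHz.
6.7 kHz > fs/2 = 6.3 kHz, folds to fs − 6.7 kHz = 5.9 kHz.
17.2 kHz mod fs = 4.6 kHz.
4.6 kHz ≤ fs/2 = 6.3 kHz, appears at 4.6 kHz.
Distinct values: {3 kHz, 4.6 kHz, 5.9 kHz}.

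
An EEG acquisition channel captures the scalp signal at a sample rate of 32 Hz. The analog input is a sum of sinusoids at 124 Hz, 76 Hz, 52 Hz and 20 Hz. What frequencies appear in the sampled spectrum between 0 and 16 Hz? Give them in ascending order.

fs/2 = 16 Hz.
124 Hz mod fs = 28 Hz.
28 Hz > fs/2 = 16 Hz, folds to fs − 28 Hz = 4 Hz.
76 Hz mod fs = 12 Hz.
12 Hz ≤ fs/2 = 16 Hz, appears at 12 Hz.
52 Hz mod fs = 20 Hz.
20 Hz > fs/2 = 16 Hz, folds to fs − 20 Hz = 12 Hz.
20 Hz > fs/2 = 16 Hz, folds to fs − 20 Hz = 12 Hz.
Distinct values: {4 Hz, 12 Hz}.

4 Hz, 12 Hz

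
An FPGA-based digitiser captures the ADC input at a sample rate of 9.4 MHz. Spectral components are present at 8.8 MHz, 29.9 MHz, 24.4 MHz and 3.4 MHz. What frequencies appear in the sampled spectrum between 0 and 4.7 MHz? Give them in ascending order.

0.6 MHz, 1.7 MHz, 3.4 MHz, 3.8 MHz

fs/2 = 4.7 MHz.
8.8 MHz > fs/2 = 4.7 MHz, folds to fs − 8.8 MHz = 0.6 MHz.
29.9 MHz mod fs = 1.7 MHz.
1.7 MHz ≤ fs/2 = 4.7 MHz, appears at 1.7 MHz.
24.4 MHz mod fs = 5.6 MHz.
5.6 MHz > fs/2 = 4.7 MHz, folds to fs − 5.6 MHz = 3.8 MHz.
3.4 MHz ≤ fs/2 = 4.7 MHz, passes unchanged.
Distinct values: {0.6 MHz, 1.7 MHz, 3.4 MHz, 3.8 MHz}.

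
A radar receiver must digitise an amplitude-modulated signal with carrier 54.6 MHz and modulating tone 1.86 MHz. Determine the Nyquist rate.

112.92 MHz

AM sidebands sit at fc ± fm = 52.74 MHz and 56.46 MHz.
Highest-frequency component: 56.46 MHz.
Nyquist rate = 2 × 56.46 MHz = 112.92 MHz.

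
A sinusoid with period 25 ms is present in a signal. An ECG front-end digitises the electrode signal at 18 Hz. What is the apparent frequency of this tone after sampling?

4 Hz

T = 25 ms → f = 1/T = 40 Hz.
40 Hz mod fs = 4 Hz.
4 Hz ≤ fs/2 = 9 Hz, appears at 4 Hz.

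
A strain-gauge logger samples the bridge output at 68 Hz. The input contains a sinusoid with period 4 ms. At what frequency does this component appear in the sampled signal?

T = 4 ms → f = 1/T = 250 Hz.
250 Hz mod fs = 46 Hz.
46 Hz > fs/2 = 34 Hz, folds to fs − 46 Hz = 22 Hz.

22 Hz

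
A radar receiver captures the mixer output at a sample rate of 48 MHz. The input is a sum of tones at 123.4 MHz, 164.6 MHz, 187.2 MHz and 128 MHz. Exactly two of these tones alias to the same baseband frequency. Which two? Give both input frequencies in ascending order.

123.4 MHz, 164.6 MHz

fs/2 = 24 MHz.
123.4 MHz mod fs = 27.4 MHz.
27.4 MHz > fs/2 = 24 MHz, folds to fs − 27.4 MHz = 20.6 MHz.
164.6 MHz mod fs = 20.6 MHz.
20.6 MHz ≤ fs/2 = 24 MHz, appears at 20.6 MHz.
187.2 MHz mod fs = 43.2 MHz.
43.2 MHz > fs/2 = 24 MHz, folds to fs − 43.2 MHz = 4.8 MHz.
128 MHz mod fs = 32 MHz.
32 MHz > fs/2 = 24 MHz, folds to fs − 32 MHz = 16 MHz.
123.4 MHz and 164.6 MHz both map to 20.6 MHz.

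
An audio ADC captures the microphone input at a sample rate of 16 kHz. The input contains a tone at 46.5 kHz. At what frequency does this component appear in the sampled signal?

1.5 kHz

46.5 kHz mod fs = 14.5 kHz.
14.5 kHz > fs/2 = 8 kHz, folds to fs − 14.5 kHz = 1.5 kHz.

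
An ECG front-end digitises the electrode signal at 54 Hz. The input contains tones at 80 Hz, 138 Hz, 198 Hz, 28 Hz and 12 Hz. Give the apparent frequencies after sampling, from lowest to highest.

fs/2 = 27 Hz.
80 Hz mod fs = 26 Hz.
26 Hz ≤ fs/2 = 27 Hz, appears at 26 Hz.
138 Hz mod fs = 30 Hz.
30 Hz > fs/2 = 27 Hz, folds to fs − 30 Hz = 24 Hz.
198 Hz mod fs = 36 Hz.
36 Hz > fs/2 = 27 Hz, folds to fs − 36 Hz = 18 Hz.
28 Hz > fs/2 = 27 Hz, folds to fs − 28 Hz = 26 Hz.
12 Hz ≤ fs/2 = 27 Hz, passes unchanged.
Distinct values: {12 Hz, 18 Hz, 24 Hz, 26 Hz}.

12 Hz, 18 Hz, 24 Hz, 26 Hz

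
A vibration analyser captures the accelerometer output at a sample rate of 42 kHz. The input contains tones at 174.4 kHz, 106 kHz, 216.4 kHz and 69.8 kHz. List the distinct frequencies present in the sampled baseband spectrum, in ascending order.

fs/2 = 21 kHz.
174.4 kHz mod fs = 6.4 kHz.
6.4 kHz ≤ fs/2 = 21 kHz, appears at 6.4 kHz.
106 kHz mod fs = 22 kHz.
22 kHz > fs/2 = 21 kHz, folds to fs − 22 kHz = 20 kHz.
216.4 kHz mod fs = 6.4 kHz.
6.4 kHz ≤ fs/2 = 21 kHz, appears at 6.4 kHz.
69.8 kHz mod fs = 27.8 kHz.
27.8 kHz > fs/2 = 21 kHz, folds to fs − 27.8 kHz = 14.2 kHz.
Distinct values: {6.4 kHz, 14.2 kHz, 20 kHz}.

6.4 kHz, 14.2 kHz, 20 kHz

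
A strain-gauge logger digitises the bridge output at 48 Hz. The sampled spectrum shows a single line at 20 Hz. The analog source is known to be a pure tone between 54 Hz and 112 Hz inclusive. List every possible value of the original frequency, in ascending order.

68 Hz, 76 Hz

Frequencies that alias to 20 Hz are k·fs ± 20 Hz for integer k ≥ 0.
k=0: 20 Hz.
k=1: 28 Hz, 68 Hz.
k=2: 76 Hz, 116 Hz.
k=3: 124 Hz, 164 Hz.
Within [54 Hz, 112 Hz]: 68 Hz, 76 Hz.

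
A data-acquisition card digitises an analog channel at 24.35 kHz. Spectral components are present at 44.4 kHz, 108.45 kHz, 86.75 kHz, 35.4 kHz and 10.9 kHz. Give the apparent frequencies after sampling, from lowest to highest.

4.3 kHz, 10.65 kHz, 10.9 kHz, 11.05 kHz

fs/2 = 12.175 kHz.
44.4 kHz mod fs = 20.05 kHz.
20.05 kHz > fs/2 = 12.175 kHz, folds to fs − 20.05 kHz = 4.3 kHz.
108.45 kHz mod fs = 11.05 kHz.
11.05 kHz ≤ fs/2 = 12.175 kHz, appears at 11.05 kHz.
86.75 kHz mod fs = 13.7 kHz.
13.7 kHz > fs/2 = 12.175 kHz, folds to fs − 13.7 kHz = 10.65 kHz.
35.4 kHz mod fs = 11.05 kHz.
11.05 kHz ≤ fs/2 = 12.175 kHz, appears at 11.05 kHz.
10.9 kHz ≤ fs/2 = 12.175 kHz, passes unchanged.
Distinct values: {4.3 kHz, 10.65 kHz, 10.9 kHz, 11.05 kHz}.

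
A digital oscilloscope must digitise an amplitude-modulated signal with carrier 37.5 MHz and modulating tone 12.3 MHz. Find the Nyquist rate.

AM sidebands sit at fc ± fm = 25.2 MHz and 49.8 MHz.
Highest-frequency component: 49.8 MHz.
Nyquist rate = 2 × 49.8 MHz = 99.6 MHz.

99.6 MHz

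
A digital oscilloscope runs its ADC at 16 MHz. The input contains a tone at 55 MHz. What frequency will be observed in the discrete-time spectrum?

55 MHz mod fs = 7 MHz.
7 MHz ≤ fs/2 = 8 MHz, appears at 7 MHz.

7 MHz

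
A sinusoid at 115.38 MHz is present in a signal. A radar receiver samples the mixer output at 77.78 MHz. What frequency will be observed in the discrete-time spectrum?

37.6 MHz

115.38 MHz mod fs = 37.6 MHz.
37.6 MHz ≤ fs/2 = 38.89 MHz, appears at 37.6 MHz.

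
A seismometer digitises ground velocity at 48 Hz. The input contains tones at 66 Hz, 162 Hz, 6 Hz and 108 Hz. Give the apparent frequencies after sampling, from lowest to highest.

fs/2 = 24 Hz.
66 Hz mod fs = 18 Hz.
18 Hz ≤ fs/2 = 24 Hz, appears at 18 Hz.
162 Hz mod fs = 18 Hz.
18 Hz ≤ fs/2 = 24 Hz, appears at 18 Hz.
6 Hz ≤ fs/2 = 24 Hz, passes unchanged.
108 Hz mod fs = 12 Hz.
12 Hz ≤ fs/2 = 24 Hz, appears at 12 Hz.
Distinct values: {6 Hz, 12 Hz, 18 Hz}.

6 Hz, 12 Hz, 18 Hz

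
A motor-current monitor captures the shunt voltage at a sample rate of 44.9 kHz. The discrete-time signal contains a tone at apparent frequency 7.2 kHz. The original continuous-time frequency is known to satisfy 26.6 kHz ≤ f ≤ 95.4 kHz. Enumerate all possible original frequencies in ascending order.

Frequencies that alias to 7.2 kHz are k·fs ± 7.2 kHz for integer k ≥ 0.
k=0: 7.2 kHz.
k=1: 37.7 kHz, 52.1 kHz.
k=2: 82.6 kHz, 97 kHz.
k=3: 127.5 kHz, 141.9 kHz.
Within [26.6 kHz, 95.4 kHz]: 37.7 kHz, 52.1 kHz, 82.6 kHz.

37.7 kHz, 52.1 kHz, 82.6 kHz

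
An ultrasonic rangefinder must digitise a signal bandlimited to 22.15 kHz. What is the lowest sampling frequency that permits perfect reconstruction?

Nyquist rate = 2 × 22.15 kHz = 44.3 kHz.

44.3 kHz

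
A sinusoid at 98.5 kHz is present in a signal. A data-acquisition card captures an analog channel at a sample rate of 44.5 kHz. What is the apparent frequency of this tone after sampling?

9.5 kHz

98.5 kHz mod fs = 9.5 kHz.
9.5 kHz ≤ fs/2 = 22.25 kHz, appears at 9.5 kHz.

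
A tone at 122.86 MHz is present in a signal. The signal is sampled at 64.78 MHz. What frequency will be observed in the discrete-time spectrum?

122.86 MHz mod fs = 58.08 MHz.
58.08 MHz > fs/2 = 32.39 MHz, folds to fs − 58.08 MHz = 6.7 MHz.

6.7 MHz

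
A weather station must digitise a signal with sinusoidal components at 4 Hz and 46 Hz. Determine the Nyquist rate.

Highest-frequency component: 46 Hz.
Nyquist rate = 2 × 46 Hz = 92 Hz.

92 Hz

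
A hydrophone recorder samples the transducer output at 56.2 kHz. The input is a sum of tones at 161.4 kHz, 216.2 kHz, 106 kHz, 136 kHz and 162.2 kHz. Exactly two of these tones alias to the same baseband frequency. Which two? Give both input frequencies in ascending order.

106 kHz, 162.2 kHz

fs/2 = 28.1 kHz.
161.4 kHz mod fs = 49 kHz.
49 kHz > fs/2 = 28.1 kHz, folds to fs − 49 kHz = 7.2 kHz.
216.2 kHz mod fs = 47.6 kHz.
47.6 kHz > fs/2 = 28.1 kHz, folds to fs − 47.6 kHz = 8.6 kHz.
106 kHz mod fs = 49.8 kHz.
49.8 kHz > fs/2 = 28.1 kHz, folds to fs − 49.8 kHz = 6.4 kHz.
136 kHz mod fs = 23.6 kHz.
23.6 kHz ≤ fs/2 = 28.1 kHz, appears at 23.6 kHz.
162.2 kHz mod fs = 49.8 kHz.
49.8 kHz > fs/2 = 28.1 kHz, folds to fs − 49.8 kHz = 6.4 kHz.
106 kHz and 162.2 kHz both map to 6.4 kHz.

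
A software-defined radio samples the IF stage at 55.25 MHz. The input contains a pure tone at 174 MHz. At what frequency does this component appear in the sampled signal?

8.25 MHz

174 MHz mod fs = 8.25 MHz.
8.25 MHz ≤ fs/2 = 27.625 MHz, appears at 8.25 MHz.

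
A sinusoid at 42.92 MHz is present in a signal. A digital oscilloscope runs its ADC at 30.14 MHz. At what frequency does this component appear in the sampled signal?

42.92 MHz mod fs = 12.78 MHz.
12.78 MHz ≤ fs/2 = 15.07 MHz, appears at 12.78 MHz.

12.78 MHz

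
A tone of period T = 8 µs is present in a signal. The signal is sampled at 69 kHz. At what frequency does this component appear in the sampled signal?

T = 8 µs → f = 1/T = 125 kHz.
125 kHz mod fs = 56 kHz.
56 kHz > fs/2 = 34.5 kHz, folds to fs − 56 kHz = 13 kHz.

13 kHz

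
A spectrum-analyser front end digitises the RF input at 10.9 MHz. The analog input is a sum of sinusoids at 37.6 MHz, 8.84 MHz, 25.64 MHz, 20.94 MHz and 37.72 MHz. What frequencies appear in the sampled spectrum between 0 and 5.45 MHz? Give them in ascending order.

0.86 MHz, 2.06 MHz, 3.84 MHz, 4.9 MHz, 5.02 MHz

fs/2 = 5.45 MHz.
37.6 MHz mod fs = 4.9 MHz.
4.9 MHz ≤ fs/2 = 5.45 MHz, appears at 4.9 MHz.
8.84 MHz > fs/2 = 5.45 MHz, folds to fs − 8.84 MHz = 2.06 MHz.
25.64 MHz mod fs = 3.84 MHz.
3.84 MHz ≤ fs/2 = 5.45 MHz, appears at 3.84 MHz.
20.94 MHz mod fs = 10.04 MHz.
10.04 MHz > fs/2 = 5.45 MHz, folds to fs − 10.04 MHz = 0.86 MHz.
37.72 MHz mod fs = 5.02 MHz.
5.02 MHz ≤ fs/2 = 5.45 MHz, appears at 5.02 MHz.
Distinct values: {0.86 MHz, 2.06 MHz, 3.84 MHz, 4.9 MHz, 5.02 MHz}.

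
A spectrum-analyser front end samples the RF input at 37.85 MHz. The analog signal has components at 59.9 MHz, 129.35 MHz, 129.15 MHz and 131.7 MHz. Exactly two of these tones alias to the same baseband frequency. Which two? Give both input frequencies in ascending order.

fs/2 = 18.925 MHz.
59.9 MHz mod fs = 22.05 MHz.
22.05 MHz > fs/2 = 18.925 MHz, folds to fs − 22.05 MHz = 15.8 MHz.
129.35 MHz mod fs = 15.8 MHz.
15.8 MHz ≤ fs/2 = 18.925 MHz, appears at 15.8 MHz.
129.15 MHz mod fs = 15.6 MHz.
15.6 MHz ≤ fs/2 = 18.925 MHz, appears at 15.6 MHz.
131.7 MHz mod fs = 18.15 MHz.
18.15 MHz ≤ fs/2 = 18.925 MHz, appears at 18.15 MHz.
59.9 MHz and 129.35 MHz both map to 15.8 MHz.

59.9 MHz, 129.35 MHz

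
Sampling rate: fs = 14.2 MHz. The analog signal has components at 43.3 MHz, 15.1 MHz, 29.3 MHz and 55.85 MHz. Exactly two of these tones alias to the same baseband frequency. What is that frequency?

fs/2 = 7.1 MHz.
43.3 MHz mod fs = 0.7 MHz.
0.7 MHz ≤ fs/2 = 7.1 MHz, appears at 0.7 MHz.
15.1 MHz mod fs = 0.9 MHz.
0.9 MHz ≤ fs/2 = 7.1 MHz, appears at 0.9 MHz.
29.3 MHz mod fs = 0.9 MHz.
0.9 MHz ≤ fs/2 = 7.1 MHz, appears at 0.9 MHz.
55.85 MHz mod fs = 13.25 MHz.
13.25 MHz > fs/2 = 7.1 MHz, folds to fs − 13.25 MHz = 0.95 MHz.
15.1 MHz and 29.3 MHz both map to 0.9 MHz.

0.9 MHz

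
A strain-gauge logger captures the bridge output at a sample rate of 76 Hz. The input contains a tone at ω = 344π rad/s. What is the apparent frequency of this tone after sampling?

20 Hz

ω = 344π rad/s → f = ω/(2π) = 172 Hz.
172 Hz mod fs = 20 Hz.
20 Hz ≤ fs/2 = 38 Hz, appears at 20 Hz.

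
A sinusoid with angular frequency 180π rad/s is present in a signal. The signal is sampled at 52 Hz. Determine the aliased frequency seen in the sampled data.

ω = 180π rad/s → f = ω/(2π) = 90 Hz.
90 Hz mod fs = 38 Hz.
38 Hz > fs/2 = 26 Hz, folds to fs − 38 Hz = 14 Hz.

14 Hz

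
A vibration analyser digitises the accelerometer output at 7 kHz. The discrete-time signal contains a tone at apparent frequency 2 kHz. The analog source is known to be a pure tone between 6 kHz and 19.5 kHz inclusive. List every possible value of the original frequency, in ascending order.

Frequencies that alias to 2 kHz are k·fs ± 2 kHz for integer k ≥ 0.
k=0: 2 kHz.
k=1: 5 kHz, 9 kHz.
k=2: 12 kHz, 16 kHz.
k=3: 19 kHz, 23 kHz.
k=4: 26 kHz, 30 kHz.
Within [6 kHz, 19.5 kHz]: 9 kHz, 12 kHz, 16 kHz, 19 kHz.

9 kHz, 12 kHz, 16 kHz, 19 kHz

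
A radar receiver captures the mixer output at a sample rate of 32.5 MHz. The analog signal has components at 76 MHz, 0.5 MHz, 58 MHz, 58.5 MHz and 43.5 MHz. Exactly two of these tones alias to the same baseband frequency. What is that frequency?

fs/2 = 16.25 MHz.
76 MHz mod fs = 11 MHz.
11 MHz ≤ fs/2 = 16.25 MHz, appears at 11 MHz.
0.5 MHz ≤ fs/2 = 16.25 MHz, passes unchanged.
58 MHz mod fs = 25.5 MHz.
25.5 MHz > fs/2 = 16.25 MHz, folds to fs − 25.5 MHz = 7 MHz.
58.5 MHz mod fs = 26 MHz.
26 MHz > fs/2 = 16.25 MHz, folds to fs − 26 MHz = 6.5 MHz.
43.5 MHz mod fs = 11 MHz.
11 MHz ≤ fs/2 = 16.25 MHz, appears at 11 MHz.
43.5 MHz and 76 MHz both map to 11 MHz.

11 MHz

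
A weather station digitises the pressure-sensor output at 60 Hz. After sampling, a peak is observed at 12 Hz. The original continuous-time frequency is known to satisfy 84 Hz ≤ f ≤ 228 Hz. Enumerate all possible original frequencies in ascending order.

108 Hz, 132 Hz, 168 Hz, 192 Hz, 228 Hz

Frequencies that alias to 12 Hz are k·fs ± 12 Hz for integer k ≥ 0.
k=0: 12 Hz.
k=1: 48 Hz, 72 Hz.
k=2: 108 Hz, 132 Hz.
k=3: 168 Hz, 192 Hz.
k=4: 228 Hz, 252 Hz.
k=5: 288 Hz, 312 Hz.
Within [84 Hz, 228 Hz]: 108 Hz, 132 Hz, 168 Hz, 192 Hz, 228 Hz.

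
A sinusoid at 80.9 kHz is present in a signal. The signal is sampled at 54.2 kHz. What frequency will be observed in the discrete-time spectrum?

80.9 kHz mod fs = 26.7 kHz.
26.7 kHz ≤ fs/2 = 27.1 kHz, appears at 26.7 kHz.

26.7 kHz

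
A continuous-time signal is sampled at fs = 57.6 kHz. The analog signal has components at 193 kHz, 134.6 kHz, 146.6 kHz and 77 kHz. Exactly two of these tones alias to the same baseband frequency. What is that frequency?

19.4 kHz

fs/2 = 28.8 kHz.
193 kHz mod fs = 20.2 kHz.
20.2 kHz ≤ fs/2 = 28.8 kHz, appears at 20.2 kHz.
134.6 kHz mod fs = 19.4 kHz.
19.4 kHz ≤ fs/2 = 28.8 kHz, appears at 19.4 kHz.
146.6 kHz mod fs = 31.4 kHz.
31.4 kHz > fs/2 = 28.8 kHz, folds to fs − 31.4 kHz = 26.2 kHz.
77 kHz mod fs = 19.4 kHz.
19.4 kHz ≤ fs/2 = 28.8 kHz, appears at 19.4 kHz.
77 kHz and 134.6 kHz both map to 19.4 kHz.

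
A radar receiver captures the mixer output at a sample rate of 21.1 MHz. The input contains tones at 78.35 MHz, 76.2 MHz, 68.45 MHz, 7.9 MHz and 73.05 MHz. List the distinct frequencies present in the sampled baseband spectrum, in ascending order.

fs/2 = 10.55 MHz.
78.35 MHz mod fs = 15.05 MHz.
15.05 MHz > fs/2 = 10.55 MHz, folds to fs − 15.05 MHz = 6.05 MHz.
76.2 MHz mod fs = 12.9 MHz.
12.9 MHz > fs/2 = 10.55 MHz, folds to fs − 12.9 MHz = 8.2 MHz.
68.45 MHz mod fs = 5.15 MHz.
5.15 MHz ≤ fs/2 = 10.55 MHz, appears at 5.15 MHz.
7.9 MHz ≤ fs/2 = 10.55 MHz, passes unchanged.
73.05 MHz mod fs = 9.75 MHz.
9.75 MHz ≤ fs/2 = 10.55 MHz, appears at 9.75 MHz.
Distinct values: {5.15 MHz, 6.05 MHz, 7.9 MHz, 8.2 MHz, 9.75 MHz}.

5.15 MHz, 6.05 MHz, 7.9 MHz, 8.2 MHz, 9.75 MHz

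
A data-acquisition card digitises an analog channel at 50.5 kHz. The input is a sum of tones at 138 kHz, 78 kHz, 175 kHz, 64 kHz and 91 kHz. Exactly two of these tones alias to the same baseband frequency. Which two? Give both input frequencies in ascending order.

fs/2 = 25.25 kHz.
138 kHz mod fs = 37 kHz.
37 kHz > fs/2 = 25.25 kHz, folds to fs − 37 kHz = 13.5 kHz.
78 kHz mod fs = 27.5 kHz.
27.5 kHz > fs/2 = 25.25 kHz, folds to fs − 27.5 kHz = 23 kHz.
175 kHz mod fs = 23.5 kHz.
23.5 kHz ≤ fs/2 = 25.25 kHz, appears at 23.5 kHz.
64 kHz mod fs = 13.5 kHz.
13.5 kHz ≤ fs/2 = 25.25 kHz, appears at 13.5 kHz.
91 kHz mod fs = 40.5 kHz.
40.5 kHz > fs/2 = 25.25 kHz, folds to fs − 40.5 kHz = 10 kHz.
64 kHz and 138 kHz both map to 13.5 kHz.

64 kHz, 138 kHz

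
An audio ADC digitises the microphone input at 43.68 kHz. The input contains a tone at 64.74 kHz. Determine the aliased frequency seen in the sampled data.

64.74 kHz mod fs = 21.06 kHz.
21.06 kHz ≤ fs/2 = 21.84 kHz, appears at 21.06 kHz.

21.06 kHz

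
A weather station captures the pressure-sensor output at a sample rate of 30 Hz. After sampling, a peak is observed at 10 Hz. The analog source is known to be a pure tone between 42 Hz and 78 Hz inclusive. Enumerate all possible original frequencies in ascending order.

50 Hz, 70 Hz

Frequencies that alias to 10 Hz are k·fs ± 10 Hz for integer k ≥ 0.
k=0: 10 Hz.
k=1: 20 Hz, 40 Hz.
k=2: 50 Hz, 70 Hz.
k=3: 80 Hz, 100 Hz.
Within [42 Hz, 78 Hz]: 50 Hz, 70 Hz.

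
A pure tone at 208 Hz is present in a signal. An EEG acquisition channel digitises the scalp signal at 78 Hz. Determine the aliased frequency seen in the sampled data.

26 Hz

208 Hz mod fs = 52 Hz.
52 Hz > fs/2 = 39 Hz, folds to fs − 52 Hz = 26 Hz.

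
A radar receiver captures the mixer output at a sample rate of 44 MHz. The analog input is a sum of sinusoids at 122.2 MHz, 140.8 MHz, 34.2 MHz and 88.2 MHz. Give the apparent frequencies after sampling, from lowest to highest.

0.2 MHz, 8.8 MHz, 9.8 MHz

fs/2 = 22 MHz.
122.2 MHz mod fs = 34.2 MHz.
34.2 MHz > fs/2 = 22 MHz, folds to fs − 34.2 MHz = 9.8 MHz.
140.8 MHz mod fs = 8.8 MHz.
8.8 MHz ≤ fs/2 = 22 MHz, appears at 8.8 MHz.
34.2 MHz > fs/2 = 22 MHz, folds to fs − 34.2 MHz = 9.8 MHz.
88.2 MHz mod fs = 0.2 MHz.
0.2 MHz ≤ fs/2 = 22 MHz, appears at 0.2 MHz.
Distinct values: {0.2 MHz, 8.8 MHz, 9.8 MHz}.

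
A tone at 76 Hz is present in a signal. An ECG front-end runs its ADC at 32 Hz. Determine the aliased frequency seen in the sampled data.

12 Hz

76 Hz mod fs = 12 Hz.
12 Hz ≤ fs/2 = 16 Hz, appears at 12 Hz.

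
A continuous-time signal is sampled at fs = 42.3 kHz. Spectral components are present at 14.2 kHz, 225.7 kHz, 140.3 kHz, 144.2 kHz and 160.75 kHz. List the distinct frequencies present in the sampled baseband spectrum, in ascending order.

fs/2 = 21.15 kHz.
14.2 kHz ≤ fs/2 = 21.15 kHz, passes unchanged.
225.7 kHz mod fs = 14.2 kHz.
14.2 kHz ≤ fs/2 = 21.15 kHz, appears at 14.2 kHz.
140.3 kHz mod fs = 13.4 kHz.
13.4 kHz ≤ fs/2 = 21.15 kHz, appears at 13.4 kHz.
144.2 kHz mod fs = 17.3 kHz.
17.3 kHz ≤ fs/2 = 21.15 kHz, appears at 17.3 kHz.
160.75 kHz mod fs = 33.85 kHz.
33.85 kHz > fs/2 = 21.15 kHz, folds to fs − 33.85 kHz = 8.45 kHz.
Distinct values: {8.45 kHz, 13.4 kHz, 14.2 kHz, 17.3 kHz}.

8.45 kHz, 13.4 kHz, 14.2 kHz, 17.3 kHz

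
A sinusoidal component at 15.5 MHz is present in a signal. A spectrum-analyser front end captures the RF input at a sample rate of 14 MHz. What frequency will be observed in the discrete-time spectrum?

15.5 MHz mod fs = 1.5 MHz.
1.5 MHz ≤ fs/2 = 7 MHz, appears at 1.5 MHz.

1.5 MHz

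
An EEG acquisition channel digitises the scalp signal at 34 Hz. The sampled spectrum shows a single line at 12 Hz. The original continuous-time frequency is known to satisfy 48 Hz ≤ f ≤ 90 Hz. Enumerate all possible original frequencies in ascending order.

56 Hz, 80 Hz, 90 Hz

Frequencies that alias to 12 Hz are k·fs ± 12 Hz for integer k ≥ 0.
k=0: 12 Hz.
k=1: 22 Hz, 46 Hz.
k=2: 56 Hz, 80 Hz.
k=3: 90 Hz, 114 Hz.
k=4: 124 Hz, 148 Hz.
Within [48 Hz, 90 Hz]: 56 Hz, 80 Hz, 90 Hz.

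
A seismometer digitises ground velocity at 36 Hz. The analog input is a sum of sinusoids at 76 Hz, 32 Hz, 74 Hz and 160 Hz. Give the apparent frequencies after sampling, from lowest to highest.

2 Hz, 4 Hz, 16 Hz

fs/2 = 18 Hz.
76 Hz mod fs = 4 Hz.
4 Hz ≤ fs/2 = 18 Hz, appears at 4 Hz.
32 Hz > fs/2 = 18 Hz, folds to fs − 32 Hz = 4 Hz.
74 Hz mod fs = 2 Hz.
2 Hz ≤ fs/2 = 18 Hz, appears at 2 Hz.
160 Hz mod fs = 16 Hz.
16 Hz ≤ fs/2 = 18 Hz, appears at 16 Hz.
Distinct values: {2 Hz, 4 Hz, 16 Hz}.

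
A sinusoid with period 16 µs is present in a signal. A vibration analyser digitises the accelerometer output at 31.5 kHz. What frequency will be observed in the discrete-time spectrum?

T = 16 µs → f = 1/T = 62.5 kHz.
62.5 kHz mod fs = 31 kHz.
31 kHz > fs/2 = 15.75 kHz, folds to fs − 31 kHz = 0.5 kHz.

0.5 kHz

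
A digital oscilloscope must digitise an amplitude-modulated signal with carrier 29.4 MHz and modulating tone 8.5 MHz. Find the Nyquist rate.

AM sidebands sit at fc ± fm = 20.9 MHz and 37.9 MHz.
Highest-frequency component: 37.9 MHz.
Nyquist rate = 2 × 37.9 MHz = 75.8 MHz.

75.8 MHz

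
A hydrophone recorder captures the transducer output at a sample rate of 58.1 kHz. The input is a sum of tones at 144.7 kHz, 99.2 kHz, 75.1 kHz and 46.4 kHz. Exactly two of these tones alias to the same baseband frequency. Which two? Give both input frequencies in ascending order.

75.1 kHz, 99.2 kHz

fs/2 = 29.05 kHz.
144.7 kHz mod fs = 28.5 kHz.
28.5 kHz ≤ fs/2 = 29.05 kHz, appears at 28.5 kHz.
99.2 kHz mod fs = 41.1 kHz.
41.1 kHz > fs/2 = 29.05 kHz, folds to fs − 41.1 kHz = 17 kHz.
75.1 kHz mod fs = 17 kHz.
17 kHz ≤ fs/2 = 29.05 kHz, appears at 17 kHz.
46.4 kHz > fs/2 = 29.05 kHz, folds to fs − 46.4 kHz = 11.7 kHz.
75.1 kHz and 99.2 kHz both map to 17 kHz.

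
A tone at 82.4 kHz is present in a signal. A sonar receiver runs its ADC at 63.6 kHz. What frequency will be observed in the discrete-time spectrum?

82.4 kHz mod fs = 18.8 kHz.
18.8 kHz ≤ fs/2 = 31.8 kHz, appears at 18.8 kHz.

18.8 kHz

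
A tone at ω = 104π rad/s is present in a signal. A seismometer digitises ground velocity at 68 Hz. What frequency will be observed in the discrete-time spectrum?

16 Hz

ω = 104π rad/s → f = ω/(2π) = 52 Hz.
52 Hz > fs/2 = 34 Hz, folds to fs − 52 Hz = 16 Hz.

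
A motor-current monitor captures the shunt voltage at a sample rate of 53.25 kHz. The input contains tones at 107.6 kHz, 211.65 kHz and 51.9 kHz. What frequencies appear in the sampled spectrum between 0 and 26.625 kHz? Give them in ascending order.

fs/2 = 26.625 kHz.
107.6 kHz mod fs = 1.1 kHz.
1.1 kHz ≤ fs/2 = 26.625 kHz, appears at 1.1 kHz.
211.65 kHz mod fs = 51.9 kHz.
51.9 kHz > fs/2 = 26.625 kHz, folds to fs − 51.9 kHz = 1.35 kHz.
51.9 kHz > fs/2 = 26.625 kHz, folds to fs − 51.9 kHz = 1.35 kHz.
Distinct values: {1.1 kHz, 1.35 kHz}.

1.1 kHz, 1.35 kHz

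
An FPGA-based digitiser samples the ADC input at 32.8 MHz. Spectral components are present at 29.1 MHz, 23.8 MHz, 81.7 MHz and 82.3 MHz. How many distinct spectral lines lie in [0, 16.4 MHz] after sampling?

fs/2 = 16.4 MHz.
29.1 MHz > fs/2 = 16.4 MHz, folds to fs − 29.1 MHz = 3.7 MHz.
23.8 MHz > fs/2 = 16.4 MHz, folds to fs − 23.8 MHz = 9 MHz.
81.7 MHz mod fs = 16.1 MHz.
16.1 MHz ≤ fs/2 = 16.4 MHz, appears at 16.1 MHz.
82.3 MHz mod fs = 16.7 MHz.
16.7 MHz > fs/2 = 16.4 MHz, folds to fs − 16.7 MHz = 16.1 MHz.
Distinct values: {3.7 MHz, 9 MHz, 16.1 MHz} → 3.

3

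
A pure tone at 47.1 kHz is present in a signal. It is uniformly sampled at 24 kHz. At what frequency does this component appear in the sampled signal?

0.9 kHz

47.1 kHz mod fs = 23.1 kHz.
23.1 kHz > fs/2 = 12 kHz, folds to fs − 23.1 kHz = 0.9 kHz.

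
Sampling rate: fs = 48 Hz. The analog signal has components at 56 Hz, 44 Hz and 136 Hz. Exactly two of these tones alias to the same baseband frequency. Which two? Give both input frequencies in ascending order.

fs/2 = 24 Hz.
56 Hz mod fs = 8 Hz.
8 Hz ≤ fs/2 = 24 Hz, appears at 8 Hz.
44 Hz > fs/2 = 24 Hz, folds to fs − 44 Hz = 4 Hz.
136 Hz mod fs = 40 Hz.
40 Hz > fs/2 = 24 Hz, folds to fs − 40 Hz = 8 Hz.
56 Hz and 136 Hz both map to 8 Hz.

56 Hz, 136 Hz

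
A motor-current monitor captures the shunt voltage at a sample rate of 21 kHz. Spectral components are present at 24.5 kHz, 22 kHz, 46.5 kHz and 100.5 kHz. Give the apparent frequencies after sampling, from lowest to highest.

fs/2 = 10.5 kHz.
24.5 kHz mod fs = 3.5 kHz.
3.5 kHz ≤ fs/2 = 10.5 kHz, appears at 3.5 kHz.
22 kHz mod fs = 1 kHz.
1 kHz ≤ fs/2 = 10.5 kHz, appears at 1 kHz.
46.5 kHz mod fs = 4.5 kHz.
4.5 kHz ≤ fs/2 = 10.5 kHz, appears at 4.5 kHz.
100.5 kHz mod fs = 16.5 kHz.
16.5 kHz > fs/2 = 10.5 kHz, folds to fs − 16.5 kHz = 4.5 kHz.
Distinct values: {1 kHz, 3.5 kHz, 4.5 kHz}.

1 kHz, 3.5 kHz, 4.5 kHz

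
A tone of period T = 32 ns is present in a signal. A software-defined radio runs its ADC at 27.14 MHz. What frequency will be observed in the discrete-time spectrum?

T = 32 ns → f = 1/T = 31.25 MHz.
31.25 MHz mod fs = 4.11 MHz.
4.11 MHz ≤ fs/2 = 13.57 MHz, appears at 4.11 MHz.

4.11 MHz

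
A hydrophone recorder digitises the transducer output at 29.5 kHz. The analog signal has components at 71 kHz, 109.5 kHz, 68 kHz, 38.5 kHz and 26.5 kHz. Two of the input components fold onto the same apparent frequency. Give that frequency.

fs/2 = 14.75 kHz.
71 kHz mod fs = 12 kHz.
12 kHz ≤ fs/2 = 14.75 kHz, appears at 12 kHz.
109.5 kHz mod fs = 21 kHz.
21 kHz > fs/2 = 14.75 kHz, folds to fs − 21 kHz = 8.5 kHz.
68 kHz mod fs = 9 kHz.
9 kHz ≤ fs/2 = 14.75 kHz, appears at 9 kHz.
38.5 kHz mod fs = 9 kHz.
9 kHz ≤ fs/2 = 14.75 kHz, appears at 9 kHz.
26.5 kHz > fs/2 = 14.75 kHz, folds to fs − 26.5 kHz = 3 kHz.
38.5 kHz and 68 kHz both map to 9 kHz.

9 kHz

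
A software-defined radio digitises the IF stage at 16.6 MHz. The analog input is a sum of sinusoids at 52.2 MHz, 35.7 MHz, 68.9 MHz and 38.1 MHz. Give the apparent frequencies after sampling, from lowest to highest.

fs/2 = 8.3 MHz.
52.2 MHz mod fs = 2.4 MHz.
2.4 MHz ≤ fs/2 = 8.3 MHz, appears at 2.4 MHz.
35.7 MHz mod fs = 2.5 MHz.
2.5 MHz ≤ fs/2 = 8.3 MHz, appears at 2.5 MHz.
68.9 MHz mod fs = 2.5 MHz.
2.5 MHz ≤ fs/2 = 8.3 MHz, appears at 2.5 MHz.
38.1 MHz mod fs = 4.9 MHz.
4.9 MHz ≤ fs/2 = 8.3 MHz, appears at 4.9 MHz.
Distinct values: {2.4 MHz, 2.5 MHz, 4.9 MHz}.

2.4 MHz, 2.5 MHz, 4.9 MHz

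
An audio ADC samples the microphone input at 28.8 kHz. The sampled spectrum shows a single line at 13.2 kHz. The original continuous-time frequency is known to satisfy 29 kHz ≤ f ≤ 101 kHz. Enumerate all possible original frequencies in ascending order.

Frequencies that alias to 13.2 kHz are k·fs ± 13.2 kHz for integer k ≥ 0.
k=0: 13.2 kHz.
k=1: 15.6 kHz, 42 kHz.
k=2: 44.4 kHz, 70.8 kHz.
k=3: 73.2 kHz, 99.6 kHz.
k=4: 102 kHz, 128.4 kHz.
Within [29 kHz, 101 kHz]: 42 kHz, 44.4 kHz, 70.8 kHz, 73.2 kHz, 99.6 kHz.

42 kHz, 44.4 kHz, 70.8 kHz, 73.2 kHz, 99.6 kHz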